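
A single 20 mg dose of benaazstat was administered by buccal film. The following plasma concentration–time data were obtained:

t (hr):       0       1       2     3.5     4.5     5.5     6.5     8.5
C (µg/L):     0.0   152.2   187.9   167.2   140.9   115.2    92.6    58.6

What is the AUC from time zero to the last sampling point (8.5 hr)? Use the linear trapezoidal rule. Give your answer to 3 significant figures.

AUC = 1050 µg/L·hr

Trapezoidal AUC_0→8.5:
  [0→1]: (0.0+152.2)/2 × 1 = 76.1
  [1→2]: (152.2+187.9)/2 × 1 = 170.05
  [2→3.5]: (187.9+167.2)/2 × 1.5 = 266.325
  [3.5→4.5]: (167.2+140.9)/2 × 1 = 154.05
  [4.5→5.5]: (140.9+115.2)/2 × 1 = 128.05
  [5.5→6.5]: (115.2+92.6)/2 × 1 = 103.9
  [6.5→8.5]: (92.6+58.6)/2 × 2 = 151.2
  Sum = 1049.675 µg/L·hr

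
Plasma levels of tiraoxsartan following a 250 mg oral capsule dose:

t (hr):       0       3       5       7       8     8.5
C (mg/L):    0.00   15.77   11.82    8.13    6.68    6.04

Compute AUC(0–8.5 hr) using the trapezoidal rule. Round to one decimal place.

AUC = 81.8 mg/L·hr

Trapezoidal AUC_0→8.5:
  [0→3]: (0.00+15.77)/2 × 3 = 23.655
  [3→5]: (15.77+11.82)/2 × 2 = 27.59
  [5→7]: (11.82+8.13)/2 × 2 = 19.95
  [7→8]: (8.13+6.68)/2 × 1 = 7.405
  [8→8.5]: (6.68+6.04)/2 × 0.5 = 3.18
  Sum = 81.78 mg/L·hr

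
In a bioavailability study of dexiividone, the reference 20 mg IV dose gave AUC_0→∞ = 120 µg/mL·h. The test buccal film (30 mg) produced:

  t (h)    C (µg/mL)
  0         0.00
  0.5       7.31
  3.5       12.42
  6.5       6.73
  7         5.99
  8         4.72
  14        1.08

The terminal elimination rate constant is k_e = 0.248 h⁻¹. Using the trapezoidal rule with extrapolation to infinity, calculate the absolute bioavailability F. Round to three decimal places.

F = 0.502

Trapezoidal AUC_0→14 (buccal film):
  [0→0.5]: (0.00+7.31)/2 × 0.5 = 1.8275
  [0.5→3.5]: (7.31+12.42)/2 × 3 = 29.595
  [3.5→6.5]: (12.42+6.73)/2 × 3 = 28.725
  [6.5→7]: (6.73+5.99)/2 × 0.5 = 3.18
  [7→8]: (5.99+4.72)/2 × 1 = 5.355
  [8→14]: (4.72+1.08)/2 × 6 = 17.4
  Sum = 86.0825 µg/mL·h
Tail: C_last/k_e = 1.08/0.248 = 4.355
AUC_0→∞ (buccal film) = 86.0825 + 4.355 = 90.4375 µg/mL·h
F = (AUC_ev/D_ev)/(AUC_iv/D_iv) = (90.4375/30)/(120/20) = 3.01458/6 = 0.5024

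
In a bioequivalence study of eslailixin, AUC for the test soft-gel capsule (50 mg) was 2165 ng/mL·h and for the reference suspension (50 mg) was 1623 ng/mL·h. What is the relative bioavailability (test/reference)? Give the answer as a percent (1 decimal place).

F_rel = 133.4%

F_rel = (AUC_test/D_test) / (AUC_ref/D_ref)
      = (2165/50) / (1623/50)
      = 43.3 / 32.46 = 1.3339 = 133.39%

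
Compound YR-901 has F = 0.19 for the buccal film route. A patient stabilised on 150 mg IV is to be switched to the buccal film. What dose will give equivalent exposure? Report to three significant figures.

For equal systemic exposure: F × D_ev = D_iv
D_ev = D_iv / F = 150 / 0.19 = 789.474 mg

D_buccal = 789 mg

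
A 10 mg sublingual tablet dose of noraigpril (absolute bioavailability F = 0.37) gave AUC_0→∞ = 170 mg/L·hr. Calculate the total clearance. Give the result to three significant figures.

CL = F × Dose / AUC_0→∞
   = 0.37 × 10 / 170 = 0.0217647 L/hr

CL = 0.0218 L/hr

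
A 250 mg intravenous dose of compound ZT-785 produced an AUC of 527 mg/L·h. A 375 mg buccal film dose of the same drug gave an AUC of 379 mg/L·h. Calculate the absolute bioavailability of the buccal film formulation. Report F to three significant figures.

F = (AUC_ev / D_ev) / (AUC_iv / D_iv)
  = (379/375) / (527/250)
  = 1.01067 / 2.108 = 0.4794

F = 0.479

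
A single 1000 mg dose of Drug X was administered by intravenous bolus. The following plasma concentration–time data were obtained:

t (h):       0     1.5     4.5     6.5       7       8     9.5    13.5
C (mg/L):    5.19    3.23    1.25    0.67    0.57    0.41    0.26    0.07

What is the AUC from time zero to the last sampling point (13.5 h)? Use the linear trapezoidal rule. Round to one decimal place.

AUC = 16.9 mg/L·h

Trapezoidal AUC_0→13.5:
  [0→1.5]: (5.19+3.23)/2 × 1.5 = 6.315
  [1.5→4.5]: (3.23+1.25)/2 × 3 = 6.72
  [4.5→6.5]: (1.25+0.67)/2 × 2 = 1.92
  [6.5→7]: (0.67+0.57)/2 × 0.5 = 0.31
  [7→8]: (0.57+0.41)/2 × 1 = 0.49
  [8→9.5]: (0.41+0.26)/2 × 1.5 = 0.5025
  [9.5→13.5]: (0.26+0.07)/2 × 4 = 0.66
  Sum = 16.9175 mg/L·h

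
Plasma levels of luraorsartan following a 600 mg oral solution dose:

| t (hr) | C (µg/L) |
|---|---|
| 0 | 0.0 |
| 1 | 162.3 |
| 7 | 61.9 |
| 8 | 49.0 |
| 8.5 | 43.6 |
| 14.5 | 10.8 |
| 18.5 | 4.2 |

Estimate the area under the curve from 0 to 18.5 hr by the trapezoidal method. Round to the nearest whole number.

Trapezoidal AUC_0→18.5:
  [0→1]: (0.0+162.3)/2 × 1 = 81.15
  [1→7]: (162.3+61.9)/2 × 6 = 672.6
  [7→8]: (61.9+49.0)/2 × 1 = 55.45
  [8→8.5]: (49.0+43.6)/2 × 0.5 = 23.15
  [8.5→14.5]: (43.6+10.8)/2 × 6 = 163.2
  [14.5→18.5]: (10.8+4.2)/2 × 4 = 30.0
  Sum = 1025.55 µg/L·hr

AUC = 1026 µg/L·hr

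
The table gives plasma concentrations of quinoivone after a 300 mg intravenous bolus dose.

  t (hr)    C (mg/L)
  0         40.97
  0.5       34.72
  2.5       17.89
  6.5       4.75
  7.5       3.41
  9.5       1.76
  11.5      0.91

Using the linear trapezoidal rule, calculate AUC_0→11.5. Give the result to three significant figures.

Trapezoidal AUC_0→11.5:
  [0→0.5]: (40.97+34.72)/2 × 0.5 = 18.9225
  [0.5→2.5]: (34.72+17.89)/2 × 2 = 52.61
  [2.5→6.5]: (17.89+4.75)/2 × 4 = 45.28
  [6.5→7.5]: (4.75+3.41)/2 × 1 = 4.08
  [7.5→9.5]: (3.41+1.76)/2 × 2 = 5.17
  [9.5→11.5]: (1.76+0.91)/2 × 2 = 2.67
  Sum = 128.7325 mg/L·hr

AUC = 129 mg/L·hr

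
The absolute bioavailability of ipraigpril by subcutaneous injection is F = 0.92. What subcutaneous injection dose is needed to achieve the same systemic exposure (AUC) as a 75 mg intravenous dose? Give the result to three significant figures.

D_subcutaneous = 81.5 mg

For equal systemic exposure: F × D_ev = D_iv
D_ev = D_iv / F = 75 / 0.92 = 81.5217 mg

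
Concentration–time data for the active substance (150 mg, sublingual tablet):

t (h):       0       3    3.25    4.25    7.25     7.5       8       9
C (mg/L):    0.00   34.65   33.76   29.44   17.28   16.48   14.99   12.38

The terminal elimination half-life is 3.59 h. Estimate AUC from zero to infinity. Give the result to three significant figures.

Trapezoidal AUC_0→9:
  [0→3]: (0.00+34.65)/2 × 3 = 51.975
  [3→3.25]: (34.65+33.76)/2 × 0.25 = 8.55125
  [3.25→4.25]: (33.76+29.44)/2 × 1 = 31.6
  [4.25→7.25]: (29.44+17.28)/2 × 3 = 70.08
  [7.25→7.5]: (17.28+16.48)/2 × 0.25 = 4.22
  [7.5→8]: (16.48+14.99)/2 × 0.5 = 7.8675
  [8→9]: (14.99+12.38)/2 × 1 = 13.685
  Sum = 187.97875 mg/L·h
k_e = ln2 / t½ = 0.693147 / 3.59 = 0.1931 h^-1
Extrapolated tail: C_last / k_e = 12.38 / 0.1931 = 64.112
AUC_0→∞ = 187.97875 + 64.112 = 252.09075 mg/L·h

AUC = 252 mg/L·h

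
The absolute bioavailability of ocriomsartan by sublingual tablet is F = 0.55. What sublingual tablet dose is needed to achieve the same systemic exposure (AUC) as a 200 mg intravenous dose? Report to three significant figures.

For equal systemic exposure: F × D_ev = D_iv
D_ev = D_iv / F = 200 / 0.55 = 363.636 mg

D_sublingual = 364 mg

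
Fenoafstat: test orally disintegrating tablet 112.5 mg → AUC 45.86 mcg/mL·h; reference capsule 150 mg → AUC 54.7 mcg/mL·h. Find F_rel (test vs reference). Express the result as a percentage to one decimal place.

F_rel = (AUC_test/D_test) / (AUC_ref/D_ref)
      = (45.86/112.5) / (54.7/150)
      = 0.407644 / 0.364667 = 1.1179 = 111.79%

F_rel = 111.8%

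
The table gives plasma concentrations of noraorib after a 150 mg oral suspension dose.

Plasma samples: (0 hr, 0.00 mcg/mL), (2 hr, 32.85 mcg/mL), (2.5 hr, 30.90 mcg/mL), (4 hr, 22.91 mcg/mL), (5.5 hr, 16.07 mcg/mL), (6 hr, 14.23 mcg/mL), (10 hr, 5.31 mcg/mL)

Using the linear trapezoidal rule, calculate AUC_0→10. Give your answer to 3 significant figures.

AUC = 165 mcg/mL·hr

Trapezoidal AUC_0→10:
  [0→2]: (0.00+32.85)/2 × 2 = 32.85
  [2→2.5]: (32.85+30.90)/2 × 0.5 = 15.9375
  [2.5→4]: (30.90+22.91)/2 × 1.5 = 40.3575
  [4→5.5]: (22.91+16.07)/2 × 1.5 = 29.235
  [5.5→6]: (16.07+14.23)/2 × 0.5 = 7.575
  [6→10]: (14.23+5.31)/2 × 4 = 39.08
  Sum = 165.035 mcg/mL·hr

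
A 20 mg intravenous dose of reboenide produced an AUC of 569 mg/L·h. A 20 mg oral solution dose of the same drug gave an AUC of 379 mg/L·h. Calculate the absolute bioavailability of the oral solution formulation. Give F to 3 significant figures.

F = (AUC_ev / D_ev) / (AUC_iv / D_iv)
  = (379/20) / (569/20)
  = 18.95 / 28.45 = 0.6661

F = 0.666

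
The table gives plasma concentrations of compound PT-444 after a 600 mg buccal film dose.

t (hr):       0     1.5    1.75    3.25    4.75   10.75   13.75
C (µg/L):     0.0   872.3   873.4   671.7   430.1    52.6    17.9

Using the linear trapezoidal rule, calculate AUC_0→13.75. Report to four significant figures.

Trapezoidal AUC_0→13.75:
  [0→1.5]: (0.0+872.3)/2 × 1.5 = 654.225
  [1.5→1.75]: (872.3+873.4)/2 × 0.25 = 218.2125
  [1.75→3.25]: (873.4+671.7)/2 × 1.5 = 1158.825
  [3.25→4.75]: (671.7+430.1)/2 × 1.5 = 826.35
  [4.75→10.75]: (430.1+52.6)/2 × 6 = 1448.1
  [10.75→13.75]: (52.6+17.9)/2 × 3 = 105.75
  Sum = 4411.4625 µg/L·hr

AUC = 4411 µg/L·hr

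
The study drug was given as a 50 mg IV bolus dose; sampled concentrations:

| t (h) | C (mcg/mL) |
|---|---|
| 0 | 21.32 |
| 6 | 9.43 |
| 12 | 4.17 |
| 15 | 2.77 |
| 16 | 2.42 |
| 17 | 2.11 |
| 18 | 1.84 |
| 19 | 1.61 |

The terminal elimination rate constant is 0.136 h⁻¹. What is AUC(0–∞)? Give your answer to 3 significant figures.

Trapezoidal AUC_0→19:
  [0→6]: (21.32+9.43)/2 × 6 = 92.25
  [6→12]: (9.43+4.17)/2 × 6 = 40.8
  [12→15]: (4.17+2.77)/2 × 3 = 10.41
  [15→16]: (2.77+2.42)/2 × 1 = 2.595
  [16→17]: (2.42+2.11)/2 × 1 = 2.265
  [17→18]: (2.11+1.84)/2 × 1 = 1.975
  [18→19]: (1.84+1.61)/2 × 1 = 1.725
  Sum = 152.02 mcg/mL·h
Extrapolated tail: C_last / k_e = 1.61 / 0.136 = 11.838
AUC_0→∞ = 152.02 + 11.838 = 163.858 mcg/mL·h

AUC = 164 mcg/mL·h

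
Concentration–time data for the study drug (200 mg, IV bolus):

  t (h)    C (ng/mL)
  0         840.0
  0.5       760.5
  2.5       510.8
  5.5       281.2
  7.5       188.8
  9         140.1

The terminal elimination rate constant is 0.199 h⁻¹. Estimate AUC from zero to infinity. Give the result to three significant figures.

AUC = 4280 ng/mL·h

Trapezoidal AUC_0→9:
  [0→0.5]: (840.0+760.5)/2 × 0.5 = 400.125
  [0.5→2.5]: (760.5+510.8)/2 × 2 = 1271.3
  [2.5→5.5]: (510.8+281.2)/2 × 3 = 1188.0
  [5.5→7.5]: (281.2+188.8)/2 × 2 = 470.0
  [7.5→9]: (188.8+140.1)/2 × 1.5 = 246.675
  Sum = 3576.1 ng/mL·h
Extrapolated tail: C_last / k_e = 140.1 / 0.199 = 704.020
AUC_0→∞ = 3576.1 + 704.020 = 4280.12 ng/mL·h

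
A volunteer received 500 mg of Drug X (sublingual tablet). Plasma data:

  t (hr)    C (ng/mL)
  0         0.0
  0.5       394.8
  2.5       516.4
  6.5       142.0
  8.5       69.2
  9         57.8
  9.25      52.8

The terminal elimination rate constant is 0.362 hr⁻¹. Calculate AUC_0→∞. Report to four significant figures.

Trapezoidal AUC_0→9.25:
  [0→0.5]: (0.0+394.8)/2 × 0.5 = 98.7
  [0.5→2.5]: (394.8+516.4)/2 × 2 = 911.2
  [2.5→6.5]: (516.4+142.0)/2 × 4 = 1316.8
  [6.5→8.5]: (142.0+69.2)/2 × 2 = 211.2
  [8.5→9]: (69.2+57.8)/2 × 0.5 = 31.75
  [9→9.25]: (57.8+52.8)/2 × 0.25 = 13.825
  Sum = 2583.475 ng/mL·hr
Extrapolated tail: C_last / k_e = 52.8 / 0.362 = 145.856
AUC_0→∞ = 2583.475 + 145.856 = 2729.331 ng/mL·hr

AUC = 2729 ng/mL·hr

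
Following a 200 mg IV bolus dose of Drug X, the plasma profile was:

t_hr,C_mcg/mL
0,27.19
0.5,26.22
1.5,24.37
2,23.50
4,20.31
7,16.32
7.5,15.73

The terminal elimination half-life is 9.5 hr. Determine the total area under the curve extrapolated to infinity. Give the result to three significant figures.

Trapezoidal AUC_0→7.5:
  [0→0.5]: (27.19+26.22)/2 × 0.5 = 13.3525
  [0.5→1.5]: (26.22+24.37)/2 × 1 = 25.295
  [1.5→2]: (24.37+23.50)/2 × 0.5 = 11.9675
  [2→4]: (23.50+20.31)/2 × 2 = 43.81
  [4→7]: (20.31+16.32)/2 × 3 = 54.945
  [7→7.5]: (16.32+15.73)/2 × 0.5 = 8.0125
  Sum = 157.3825 mcg/mL·hr
k_e = ln2 / t½ = 0.693147 / 9.5 = 0.0730 hr^-1
Extrapolated tail: C_last / k_e = 15.73 / 0.073 = 215.479
AUC_0→∞ = 157.3825 + 215.479 = 372.8615 mcg/mL·hr

AUC = 373 mcg/mL·hr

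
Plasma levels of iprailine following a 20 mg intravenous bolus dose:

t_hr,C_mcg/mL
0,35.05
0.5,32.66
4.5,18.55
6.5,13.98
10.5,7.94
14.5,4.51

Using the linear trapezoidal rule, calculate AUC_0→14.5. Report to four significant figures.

AUC = 220.6 mcg/mL·hr

Trapezoidal AUC_0→14.5:
  [0→0.5]: (35.05+32.66)/2 × 0.5 = 16.9275
  [0.5→4.5]: (32.66+18.55)/2 × 4 = 102.42
  [4.5→6.5]: (18.55+13.98)/2 × 2 = 32.53
  [6.5→10.5]: (13.98+7.94)/2 × 4 = 43.84
  [10.5→14.5]: (7.94+4.51)/2 × 4 = 24.9
  Sum = 220.6175 mcg/mL·hr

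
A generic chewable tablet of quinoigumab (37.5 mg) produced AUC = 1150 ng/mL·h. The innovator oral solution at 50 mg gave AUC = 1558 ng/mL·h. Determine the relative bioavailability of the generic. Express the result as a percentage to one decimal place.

F_rel = (AUC_test/D_test) / (AUC_ref/D_ref)
      = (1150/37.5) / (1558/50)
      = 30.6667 / 31.16 = 0.9842 = 98.42%

F_rel = 98.4%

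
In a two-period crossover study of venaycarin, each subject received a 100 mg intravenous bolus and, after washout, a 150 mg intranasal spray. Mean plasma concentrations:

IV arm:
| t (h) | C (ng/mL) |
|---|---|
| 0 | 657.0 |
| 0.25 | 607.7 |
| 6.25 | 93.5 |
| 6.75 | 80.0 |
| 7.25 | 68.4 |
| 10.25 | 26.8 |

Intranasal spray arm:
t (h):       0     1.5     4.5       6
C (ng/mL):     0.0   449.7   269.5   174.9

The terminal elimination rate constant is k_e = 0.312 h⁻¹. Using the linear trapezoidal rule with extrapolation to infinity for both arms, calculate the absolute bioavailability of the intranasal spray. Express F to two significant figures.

F = 0.60

Trapezoidal AUC_0→10.25 (IV):
  [0→0.25]: (657.0+607.7)/2 × 0.25 = 158.0875
  [0.25→6.25]: (607.7+93.5)/2 × 6 = 2103.6
  [6.25→6.75]: (93.5+80.0)/2 × 0.5 = 43.375
  [6.75→7.25]: (80.0+68.4)/2 × 0.5 = 37.1
  [7.25→10.25]: (68.4+26.8)/2 × 3 = 142.8
  Sum = 2484.9625 ng/mL·h
IV tail: 26.8/0.312 = 85.897; AUC_iv,0→∞ = 2484.9625 + 85.897 = 2570.8595 ng/mL·h
Trapezoidal AUC_0→6 (intranasal spray):
  [0→1.5]: (0.0+449.7)/2 × 1.5 = 337.275
  [1.5→4.5]: (449.7+269.5)/2 × 3 = 1078.8
  [4.5→6]: (269.5+174.9)/2 × 1.5 = 333.3
  Sum = 1749.375 ng/mL·h
intranasal spray tail: 174.9/0.312 = 560.577; AUC_ev,0→∞ = 1749.375 + 560.577 = 2309.952 ng/mL·h
F = (AUC_ev/D_ev)/(AUC_iv/D_iv) = (2309.952/150)/(2570.8595/100) = 15.39968/25.708595 = 0.5990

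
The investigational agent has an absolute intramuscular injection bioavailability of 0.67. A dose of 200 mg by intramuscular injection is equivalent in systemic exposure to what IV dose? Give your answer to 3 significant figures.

D_iv = 134 mg

Systemic exposure from an extravascular dose = F × D_ev, so the equivalent IV dose is F × D_ev.
D_iv = F × D_ev = 0.67 × 200 = 134 mg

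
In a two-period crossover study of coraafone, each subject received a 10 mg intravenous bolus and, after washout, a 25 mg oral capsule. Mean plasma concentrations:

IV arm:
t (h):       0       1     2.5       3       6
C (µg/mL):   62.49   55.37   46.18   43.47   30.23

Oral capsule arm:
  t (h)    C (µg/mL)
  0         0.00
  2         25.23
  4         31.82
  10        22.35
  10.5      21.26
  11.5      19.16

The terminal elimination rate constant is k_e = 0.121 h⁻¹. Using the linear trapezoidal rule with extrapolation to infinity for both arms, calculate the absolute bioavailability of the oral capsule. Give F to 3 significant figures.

Trapezoidal AUC_0→6 (IV):
  [0→1]: (62.49+55.37)/2 × 1 = 58.93
  [1→2.5]: (55.37+46.18)/2 × 1.5 = 76.1625
  [2.5→3]: (46.18+43.47)/2 × 0.5 = 22.4125
  [3→6]: (43.47+30.23)/2 × 3 = 110.55
  Sum = 268.055 µg/mL·h
IV tail: 30.23/0.121 = 249.835; AUC_iv,0→∞ = 268.055 + 249.835 = 517.89 µg/mL·h
Trapezoidal AUC_0→11.5 (oral capsule):
  [0→2]: (0.00+25.23)/2 × 2 = 25.23
  [2→4]: (25.23+31.82)/2 × 2 = 57.05
  [4→10]: (31.82+22.35)/2 × 6 = 162.51
  [10→10.5]: (22.35+21.26)/2 × 0.5 = 10.9025
  [10.5→11.5]: (21.26+19.16)/2 × 1 = 20.21
  Sum = 275.9025 µg/mL·h
oral capsule tail: 19.16/0.121 = 158.347; AUC_ev,0→∞ = 275.9025 + 158.347 = 434.2495 µg/mL·h
F = (AUC_ev/D_ev)/(AUC_iv/D_iv) = (434.2495/25)/(517.89/10) = 17.36998/51.789 = 0.3354

F = 0.335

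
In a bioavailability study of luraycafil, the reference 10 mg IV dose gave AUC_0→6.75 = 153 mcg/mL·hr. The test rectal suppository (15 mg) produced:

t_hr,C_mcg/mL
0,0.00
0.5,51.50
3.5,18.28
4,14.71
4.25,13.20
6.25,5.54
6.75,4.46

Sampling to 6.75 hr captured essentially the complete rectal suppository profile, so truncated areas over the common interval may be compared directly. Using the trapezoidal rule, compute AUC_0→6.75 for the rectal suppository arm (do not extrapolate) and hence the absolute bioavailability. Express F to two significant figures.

F = 0.66

Trapezoidal AUC_0→6.75 (rectal suppository):
  [0→0.5]: (0.00+51.50)/2 × 0.5 = 12.875
  [0.5→3.5]: (51.50+18.28)/2 × 3 = 104.67
  [3.5→4]: (18.28+14.71)/2 × 0.5 = 8.2475
  [4→4.25]: (14.71+13.20)/2 × 0.25 = 3.48875
  [4.25→6.25]: (13.20+5.54)/2 × 2 = 18.74
  [6.25→6.75]: (5.54+4.46)/2 × 0.5 = 2.5
  Sum = 150.52125 mcg/mL·hr
F = (AUC_ev/D_ev)/(AUC_iv/D_iv) = (150.52125/15)/(153/10) = 10.03475/15.3 = 0.6559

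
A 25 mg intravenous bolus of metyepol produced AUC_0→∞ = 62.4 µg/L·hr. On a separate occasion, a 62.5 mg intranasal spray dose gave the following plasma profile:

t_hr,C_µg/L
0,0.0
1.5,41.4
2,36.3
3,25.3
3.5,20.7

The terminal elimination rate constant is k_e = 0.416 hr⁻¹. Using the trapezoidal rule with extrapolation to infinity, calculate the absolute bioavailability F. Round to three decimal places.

F = 0.914

Trapezoidal AUC_0→3.5 (intranasal spray):
  [0→1.5]: (0.0+41.4)/2 × 1.5 = 31.05
  [1.5→2]: (41.4+36.3)/2 × 0.5 = 19.425
  [2→3]: (36.3+25.3)/2 × 1 = 30.8
  [3→3.5]: (25.3+20.7)/2 × 0.5 = 11.5
  Sum = 92.775 µg/L·hr
Tail: C_last/k_e = 20.7/0.416 = 49.760
AUC_0→∞ (intranasal spray) = 92.775 + 49.760 = 142.535 µg/L·hr
F = (AUC_ev/D_ev)/(AUC_iv/D_iv) = (142.535/62.5)/(62.4/25) = 2.28056/2.496 = 0.9137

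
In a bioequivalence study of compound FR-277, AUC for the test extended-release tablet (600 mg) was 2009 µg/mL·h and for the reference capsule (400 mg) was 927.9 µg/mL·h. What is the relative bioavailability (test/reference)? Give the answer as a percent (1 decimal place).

F_rel = (AUC_test/D_test) / (AUC_ref/D_ref)
      = (2009/600) / (927.9/400)
      = 3.34833 / 2.31975 = 1.4434 = 144.34%

F_rel = 144.3%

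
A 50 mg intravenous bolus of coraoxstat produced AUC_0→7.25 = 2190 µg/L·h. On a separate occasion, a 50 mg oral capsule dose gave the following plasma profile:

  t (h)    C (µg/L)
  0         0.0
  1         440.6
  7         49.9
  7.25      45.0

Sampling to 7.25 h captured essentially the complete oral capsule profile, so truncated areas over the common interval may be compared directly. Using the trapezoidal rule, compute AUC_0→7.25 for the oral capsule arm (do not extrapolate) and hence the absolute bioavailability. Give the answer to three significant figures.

Trapezoidal AUC_0→7.25 (oral capsule):
  [0→1]: (0.0+440.6)/2 × 1 = 220.3
  [1→7]: (440.6+49.9)/2 × 6 = 1471.5
  [7→7.25]: (49.9+45.0)/2 × 0.25 = 11.8625
  Sum = 1703.6625 µg/L·h
F = (AUC_ev/D_ev)/(AUC_iv/D_iv) = (1703.6625/50)/(2190/50) = 34.07325/43.8 = 0.7779

F = 0.778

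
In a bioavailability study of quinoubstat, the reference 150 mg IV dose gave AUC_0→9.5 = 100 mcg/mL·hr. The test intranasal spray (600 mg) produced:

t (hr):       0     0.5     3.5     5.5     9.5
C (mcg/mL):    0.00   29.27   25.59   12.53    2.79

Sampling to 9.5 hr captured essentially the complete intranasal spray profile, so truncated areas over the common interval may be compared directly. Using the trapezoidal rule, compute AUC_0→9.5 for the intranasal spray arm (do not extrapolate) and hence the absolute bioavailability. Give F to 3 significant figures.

Trapezoidal AUC_0→9.5 (intranasal spray):
  [0→0.5]: (0.00+29.27)/2 × 0.5 = 7.3175
  [0.5→3.5]: (29.27+25.59)/2 × 3 = 82.29
  [3.5→5.5]: (25.59+12.53)/2 × 2 = 38.12
  [5.5→9.5]: (12.53+2.79)/2 × 4 = 30.64
  Sum = 158.3675 mcg/mL·hr
F = (AUC_ev/D_ev)/(AUC_iv/D_iv) = (158.3675/600)/(100/150) = 0.263946/0.666667 = 0.3959

F = 0.396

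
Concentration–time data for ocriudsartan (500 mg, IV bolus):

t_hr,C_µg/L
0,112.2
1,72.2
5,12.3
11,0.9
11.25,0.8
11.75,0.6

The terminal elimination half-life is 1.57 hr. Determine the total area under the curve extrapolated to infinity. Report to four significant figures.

Trapezoidal AUC_0→11.75:
  [0→1]: (112.2+72.2)/2 × 1 = 92.2
  [1→5]: (72.2+12.3)/2 × 4 = 169.0
  [5→11]: (12.3+0.9)/2 × 6 = 39.6
  [11→11.25]: (0.9+0.8)/2 × 0.25 = 0.2125
  [11.25→11.75]: (0.8+0.6)/2 × 0.5 = 0.35
  Sum = 301.3625 µg/L·hr
k_e = ln2 / t½ = 0.693147 / 1.57 = 0.4415 hr^-1
Extrapolated tail: C_last / k_e = 0.6 / 0.4415 = 1.359
AUC_0→∞ = 301.3625 + 1.359 = 302.7215 µg/L·hr

AUC = 302.7 µg/L·hr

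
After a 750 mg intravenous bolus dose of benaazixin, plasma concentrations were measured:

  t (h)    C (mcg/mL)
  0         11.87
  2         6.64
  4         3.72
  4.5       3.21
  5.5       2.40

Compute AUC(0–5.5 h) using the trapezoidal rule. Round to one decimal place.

Trapezoidal AUC_0→5.5:
  [0→2]: (11.87+6.64)/2 × 2 = 18.51
  [2→4]: (6.64+3.72)/2 × 2 = 10.36
  [4→4.5]: (3.72+3.21)/2 × 0.5 = 1.7325
  [4.5→5.5]: (3.21+2.40)/2 × 1 = 2.805
  Sum = 33.4075 mcg/mL·h

AUC = 33.4 mcg/mL·h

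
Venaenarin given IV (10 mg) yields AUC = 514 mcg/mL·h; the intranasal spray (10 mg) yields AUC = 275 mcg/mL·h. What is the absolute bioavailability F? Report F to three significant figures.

F = (AUC_ev / D_ev) / (AUC_iv / D_iv)
  = (275/10) / (514/10)
  = 27.5 / 51.4 = 0.5350

F = 0.535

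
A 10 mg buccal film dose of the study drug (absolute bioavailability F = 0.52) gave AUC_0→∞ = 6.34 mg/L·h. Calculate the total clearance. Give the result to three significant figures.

CL = 0.820 L/h

CL = F × Dose / AUC_0→∞
   = 0.52 × 10 / 6.34 = 0.820189 L/h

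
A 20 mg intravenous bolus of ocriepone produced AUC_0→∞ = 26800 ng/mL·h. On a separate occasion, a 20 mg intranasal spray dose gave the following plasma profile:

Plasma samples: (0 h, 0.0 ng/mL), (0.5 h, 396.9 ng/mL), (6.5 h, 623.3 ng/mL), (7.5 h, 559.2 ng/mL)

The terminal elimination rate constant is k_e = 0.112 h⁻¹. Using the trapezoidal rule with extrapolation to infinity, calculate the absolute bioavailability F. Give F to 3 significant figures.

Trapezoidal AUC_0→7.5 (intranasal spray):
  [0→0.5]: (0.0+396.9)/2 × 0.5 = 99.225
  [0.5→6.5]: (396.9+623.3)/2 × 6 = 3060.6
  [6.5→7.5]: (623.3+559.2)/2 × 1 = 591.25
  Sum = 3751.075 ng/mL·h
Tail: C_last/k_e = 559.2/0.112 = 4992.857
AUC_0→∞ (intranasal spray) = 3751.075 + 4992.857 = 8743.932 ng/mL·h
F = (AUC_ev/D_ev)/(AUC_iv/D_iv) = (8743.932/20)/(26800/20) = 437.1966/1340 = 0.3263

F = 0.326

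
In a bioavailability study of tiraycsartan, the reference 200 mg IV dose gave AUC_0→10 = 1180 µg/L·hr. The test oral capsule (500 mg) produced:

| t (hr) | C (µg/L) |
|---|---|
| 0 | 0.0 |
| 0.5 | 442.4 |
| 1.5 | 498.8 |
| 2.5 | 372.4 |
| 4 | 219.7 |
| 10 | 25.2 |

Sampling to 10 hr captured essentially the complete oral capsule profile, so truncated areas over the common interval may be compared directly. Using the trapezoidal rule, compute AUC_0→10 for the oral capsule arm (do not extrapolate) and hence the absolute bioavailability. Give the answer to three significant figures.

F = 0.744

Trapezoidal AUC_0→10 (oral capsule):
  [0→0.5]: (0.0+442.4)/2 × 0.5 = 110.6
  [0.5→1.5]: (442.4+498.8)/2 × 1 = 470.6
  [1.5→2.5]: (498.8+372.4)/2 × 1 = 435.6
  [2.5→4]: (372.4+219.7)/2 × 1.5 = 444.075
  [4→10]: (219.7+25.2)/2 × 6 = 734.7
  Sum = 2195.575 µg/L·hr
F = (AUC_ev/D_ev)/(AUC_iv/D_iv) = (2195.575/500)/(1180/200) = 4.39115/5.9 = 0.7443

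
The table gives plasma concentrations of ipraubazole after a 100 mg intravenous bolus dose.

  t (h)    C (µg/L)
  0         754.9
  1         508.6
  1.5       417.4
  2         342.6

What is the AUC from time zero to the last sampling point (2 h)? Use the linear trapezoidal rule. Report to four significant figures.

Trapezoidal AUC_0→2:
  [0→1]: (754.9+508.6)/2 × 1 = 631.75
  [1→1.5]: (508.6+417.4)/2 × 0.5 = 231.5
  [1.5→2]: (417.4+342.6)/2 × 0.5 = 190.0
  Sum = 1053.25 µg/L·h

AUC = 1053 µg/L·h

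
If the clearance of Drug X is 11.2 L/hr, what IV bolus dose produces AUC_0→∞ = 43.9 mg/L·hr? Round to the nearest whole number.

Dose_iv = CL × AUC_0→∞
     = 11.2 × 43.9 = 491.68 mg

Dose = 492 mg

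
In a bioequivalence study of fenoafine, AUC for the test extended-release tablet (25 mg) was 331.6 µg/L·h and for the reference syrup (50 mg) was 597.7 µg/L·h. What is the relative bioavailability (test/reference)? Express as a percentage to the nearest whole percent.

F_rel = (AUC_test/D_test) / (AUC_ref/D_ref)
      = (331.6/25) / (597.7/50)
      = 13.264 / 11.954 = 1.1096 = 110.96%

F_rel = 111%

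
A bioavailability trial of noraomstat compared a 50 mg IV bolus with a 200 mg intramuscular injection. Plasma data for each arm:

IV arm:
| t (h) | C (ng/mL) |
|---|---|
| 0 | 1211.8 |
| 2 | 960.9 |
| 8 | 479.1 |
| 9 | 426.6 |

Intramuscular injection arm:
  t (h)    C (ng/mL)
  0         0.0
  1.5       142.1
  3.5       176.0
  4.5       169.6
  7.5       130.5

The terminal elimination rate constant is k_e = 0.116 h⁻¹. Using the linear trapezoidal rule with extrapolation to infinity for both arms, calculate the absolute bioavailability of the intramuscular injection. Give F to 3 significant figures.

F = 0.0511

Trapezoidal AUC_0→9 (IV):
  [0→2]: (1211.8+960.9)/2 × 2 = 2172.7
  [2→8]: (960.9+479.1)/2 × 6 = 4320.0
  [8→9]: (479.1+426.6)/2 × 1 = 452.85
  Sum = 6945.55 ng/mL·h
IV tail: 426.6/0.116 = 3677.586; AUC_iv,0→∞ = 6945.55 + 3677.586 = 10623.136 ng/mL·h
Trapezoidal AUC_0→7.5 (intramuscular injection):
  [0→1.5]: (0.0+142.1)/2 × 1.5 = 106.575
  [1.5→3.5]: (142.1+176.0)/2 × 2 = 318.1
  [3.5→4.5]: (176.0+169.6)/2 × 1 = 172.8
  [4.5→7.5]: (169.6+130.5)/2 × 3 = 450.15
  Sum = 1047.625 ng/mL·h
intramuscular injection tail: 130.5/0.116 = 1125.000; AUC_ev,0→∞ = 1047.625 + 1125.000 = 2172.625 ng/mL·h
F = (AUC_ev/D_ev)/(AUC_iv/D_iv) = (2172.625/200)/(10623.136/50) = 10.863125/212.46272 = 0.0511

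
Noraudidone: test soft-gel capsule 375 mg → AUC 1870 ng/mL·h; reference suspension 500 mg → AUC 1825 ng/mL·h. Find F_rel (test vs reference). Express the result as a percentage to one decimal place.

F_rel = 136.6%

F_rel = (AUC_test/D_test) / (AUC_ref/D_ref)
      = (1870/375) / (1825/500)
      = 4.98667 / 3.65 = 1.3662 = 136.62%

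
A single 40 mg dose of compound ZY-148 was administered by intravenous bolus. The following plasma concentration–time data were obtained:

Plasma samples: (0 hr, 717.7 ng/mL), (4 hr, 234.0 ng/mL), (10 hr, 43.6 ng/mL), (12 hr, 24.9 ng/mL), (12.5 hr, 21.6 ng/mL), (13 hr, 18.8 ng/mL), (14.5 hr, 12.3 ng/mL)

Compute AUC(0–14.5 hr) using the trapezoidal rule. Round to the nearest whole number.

Trapezoidal AUC_0→14.5:
  [0→4]: (717.7+234.0)/2 × 4 = 1903.4
  [4→10]: (234.0+43.6)/2 × 6 = 832.8
  [10→12]: (43.6+24.9)/2 × 2 = 68.5
  [12→12.5]: (24.9+21.6)/2 × 0.5 = 11.625
  [12.5→13]: (21.6+18.8)/2 × 0.5 = 10.1
  [13→14.5]: (18.8+12.3)/2 × 1.5 = 23.325
  Sum = 2849.75 ng/mL·hr

AUC = 2850 ng/mL·hr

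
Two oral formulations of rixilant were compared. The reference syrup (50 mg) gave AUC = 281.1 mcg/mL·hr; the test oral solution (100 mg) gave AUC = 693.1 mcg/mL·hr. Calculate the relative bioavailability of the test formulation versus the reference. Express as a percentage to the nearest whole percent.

F_rel = (AUC_test/D_test) / (AUC_ref/D_ref)
      = (693.1/100) / (281.1/50)
      = 6.931 / 5.622 = 1.2328 = 123.28%

F_rel = 123%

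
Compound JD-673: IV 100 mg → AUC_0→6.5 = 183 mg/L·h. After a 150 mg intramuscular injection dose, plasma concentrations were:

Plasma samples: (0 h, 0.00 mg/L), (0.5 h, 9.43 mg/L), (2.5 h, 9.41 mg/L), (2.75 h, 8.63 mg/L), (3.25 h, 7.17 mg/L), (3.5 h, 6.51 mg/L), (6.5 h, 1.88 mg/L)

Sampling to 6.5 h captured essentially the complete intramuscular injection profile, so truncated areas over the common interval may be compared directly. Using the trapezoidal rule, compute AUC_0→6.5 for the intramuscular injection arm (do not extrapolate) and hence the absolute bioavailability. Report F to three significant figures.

F = 0.152

Trapezoidal AUC_0→6.5 (intramuscular injection):
  [0→0.5]: (0.00+9.43)/2 × 0.5 = 2.3575
  [0.5→2.5]: (9.43+9.41)/2 × 2 = 18.84
  [2.5→2.75]: (9.41+8.63)/2 × 0.25 = 2.255
  [2.75→3.25]: (8.63+7.17)/2 × 0.5 = 3.95
  [3.25→3.5]: (7.17+6.51)/2 × 0.25 = 1.71
  [3.5→6.5]: (6.51+1.88)/2 × 3 = 12.585
  Sum = 41.6975 mg/L·h
F = (AUC_ev/D_ev)/(AUC_iv/D_iv) = (41.6975/150)/(183/100) = 0.277983/1.83 = 0.1519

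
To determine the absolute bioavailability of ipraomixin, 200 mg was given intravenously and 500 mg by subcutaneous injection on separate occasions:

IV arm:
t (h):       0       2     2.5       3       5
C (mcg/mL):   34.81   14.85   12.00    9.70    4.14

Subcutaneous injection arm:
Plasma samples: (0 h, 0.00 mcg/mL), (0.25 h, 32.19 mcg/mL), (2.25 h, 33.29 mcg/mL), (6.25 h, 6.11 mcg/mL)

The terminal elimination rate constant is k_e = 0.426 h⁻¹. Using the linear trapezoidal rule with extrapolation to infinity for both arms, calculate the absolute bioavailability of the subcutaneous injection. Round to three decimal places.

Trapezoidal AUC_0→5 (IV):
  [0→2]: (34.81+14.85)/2 × 2 = 49.66
  [2→2.5]: (14.85+12.00)/2 × 0.5 = 6.7125
  [2.5→3]: (12.00+9.70)/2 × 0.5 = 5.425
  [3→5]: (9.70+4.14)/2 × 2 = 13.84
  Sum = 75.6375 mcg/mL·h
IV tail: 4.14/0.426 = 9.718; AUC_iv,0→∞ = 75.6375 + 9.718 = 85.3555 mcg/mL·h
Trapezoidal AUC_0→6.25 (subcutaneous injection):
  [0→0.25]: (0.00+32.19)/2 × 0.25 = 4.02375
  [0.25→2.25]: (32.19+33.29)/2 × 2 = 65.48
  [2.25→6.25]: (33.29+6.11)/2 × 4 = 78.8
  Sum = 148.30375 mcg/mL·h
subcutaneous injection tail: 6.11/0.426 = 14.343; AUC_ev,0→∞ = 148.30375 + 14.343 = 162.64675 mcg/mL·h
F = (AUC_ev/D_ev)/(AUC_iv/D_iv) = (162.64675/500)/(85.3555/200) = 0.3252935/0.4267775 = 0.7622

F = 0.762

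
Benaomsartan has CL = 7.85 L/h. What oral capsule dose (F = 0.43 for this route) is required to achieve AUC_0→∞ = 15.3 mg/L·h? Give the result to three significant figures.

Dose = 279 mg

Dose = CL × AUC_0→∞ / F
     = 7.85 × 15.3 / 0.43 = 279.314 mg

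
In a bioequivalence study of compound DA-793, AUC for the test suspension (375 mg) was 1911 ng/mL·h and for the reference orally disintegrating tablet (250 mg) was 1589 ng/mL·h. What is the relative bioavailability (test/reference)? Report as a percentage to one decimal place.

F_rel = 80.2%

F_rel = (AUC_test/D_test) / (AUC_ref/D_ref)
      = (1911/375) / (1589/250)
      = 5.096 / 6.356 = 0.8018 = 80.18%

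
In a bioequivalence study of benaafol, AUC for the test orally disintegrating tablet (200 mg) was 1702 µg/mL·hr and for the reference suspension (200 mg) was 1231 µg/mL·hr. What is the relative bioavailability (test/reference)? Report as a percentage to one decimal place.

F_rel = (AUC_test/D_test) / (AUC_ref/D_ref)
      = (1702/200) / (1231/200)
      = 8.51 / 6.155 = 1.3826 = 138.26%

F_rel = 138.3%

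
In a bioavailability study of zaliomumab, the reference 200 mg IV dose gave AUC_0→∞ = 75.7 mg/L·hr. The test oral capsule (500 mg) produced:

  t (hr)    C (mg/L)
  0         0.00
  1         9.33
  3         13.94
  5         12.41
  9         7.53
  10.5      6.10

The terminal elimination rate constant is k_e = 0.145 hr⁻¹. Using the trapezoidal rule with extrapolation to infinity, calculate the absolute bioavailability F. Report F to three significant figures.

F = 0.774

Trapezoidal AUC_0→10.5 (oral capsule):
  [0→1]: (0.00+9.33)/2 × 1 = 4.665
  [1→3]: (9.33+13.94)/2 × 2 = 23.27
  [3→5]: (13.94+12.41)/2 × 2 = 26.35
  [5→9]: (12.41+7.53)/2 × 4 = 39.88
  [9→10.5]: (7.53+6.10)/2 × 1.5 = 10.2225
  Sum = 104.3875 mg/L·hr
Tail: C_last/k_e = 6.10/0.145 = 42.069
AUC_0→∞ (oral capsule) = 104.3875 + 42.069 = 146.4565 mg/L·hr
F = (AUC_ev/D_ev)/(AUC_iv/D_iv) = (146.4565/500)/(75.7/200) = 0.292913/0.3785 = 0.7739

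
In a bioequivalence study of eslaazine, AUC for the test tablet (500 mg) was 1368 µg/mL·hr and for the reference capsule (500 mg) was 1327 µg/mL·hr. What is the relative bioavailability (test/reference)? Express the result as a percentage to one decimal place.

F_rel = (AUC_test/D_test) / (AUC_ref/D_ref)
      = (1368/500) / (1327/500)
      = 2.736 / 2.654 = 1.0309 = 103.09%

F_rel = 103.1%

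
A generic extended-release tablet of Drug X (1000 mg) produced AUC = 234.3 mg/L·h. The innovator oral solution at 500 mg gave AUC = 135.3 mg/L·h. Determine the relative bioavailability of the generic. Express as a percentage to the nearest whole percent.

F_rel = (AUC_test/D_test) / (AUC_ref/D_ref)
      = (234.3/1000) / (135.3/500)
      = 0.2343 / 0.2706 = 0.8659 = 86.59%

F_rel = 87%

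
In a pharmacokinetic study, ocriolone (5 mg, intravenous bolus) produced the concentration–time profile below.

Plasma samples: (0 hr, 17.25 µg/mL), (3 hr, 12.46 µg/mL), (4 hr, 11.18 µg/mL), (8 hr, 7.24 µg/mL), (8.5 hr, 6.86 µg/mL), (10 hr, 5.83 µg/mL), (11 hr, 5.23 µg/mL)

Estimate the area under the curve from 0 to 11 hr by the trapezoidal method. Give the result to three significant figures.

Trapezoidal AUC_0→11:
  [0→3]: (17.25+12.46)/2 × 3 = 44.565
  [3→4]: (12.46+11.18)/2 × 1 = 11.82
  [4→8]: (11.18+7.24)/2 × 4 = 36.84
  [8→8.5]: (7.24+6.86)/2 × 0.5 = 3.525
  [8.5→10]: (6.86+5.83)/2 × 1.5 = 9.5175
  [10→11]: (5.83+5.23)/2 × 1 = 5.53
  Sum = 111.7975 µg/mL·hr

AUC = 112 µg/mL·hr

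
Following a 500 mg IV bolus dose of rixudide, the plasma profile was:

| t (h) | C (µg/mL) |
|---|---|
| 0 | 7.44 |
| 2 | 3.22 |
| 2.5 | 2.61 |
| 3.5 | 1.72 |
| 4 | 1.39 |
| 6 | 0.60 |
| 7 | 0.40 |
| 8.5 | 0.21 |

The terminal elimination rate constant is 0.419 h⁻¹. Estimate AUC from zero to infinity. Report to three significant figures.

Trapezoidal AUC_0→8.5:
  [0→2]: (7.44+3.22)/2 × 2 = 10.66
  [2→2.5]: (3.22+2.61)/2 × 0.5 = 1.4575
  [2.5→3.5]: (2.61+1.72)/2 × 1 = 2.165
  [3.5→4]: (1.72+1.39)/2 × 0.5 = 0.7775
  [4→6]: (1.39+0.60)/2 × 2 = 1.99
  [6→7]: (0.60+0.40)/2 × 1 = 0.5
  [7→8.5]: (0.40+0.21)/2 × 1.5 = 0.4575
  Sum = 18.0075 µg/mL·h
Extrapolated tail: C_last / k_e = 0.21 / 0.419 = 0.501
AUC_0→∞ = 18.0075 + 0.501 = 18.5085 µg/mL·h

AUC = 18.5 µg/mL·h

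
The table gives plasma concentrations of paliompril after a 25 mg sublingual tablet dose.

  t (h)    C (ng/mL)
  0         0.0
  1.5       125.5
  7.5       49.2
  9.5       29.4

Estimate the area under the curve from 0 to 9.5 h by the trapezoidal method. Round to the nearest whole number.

AUC = 697 ng/mL·h

Trapezoidal AUC_0→9.5:
  [0→1.5]: (0.0+125.5)/2 × 1.5 = 94.125
  [1.5→7.5]: (125.5+49.2)/2 × 6 = 524.1
  [7.5→9.5]: (49.2+29.4)/2 × 2 = 78.6
  Sum = 696.825 ng/mL·h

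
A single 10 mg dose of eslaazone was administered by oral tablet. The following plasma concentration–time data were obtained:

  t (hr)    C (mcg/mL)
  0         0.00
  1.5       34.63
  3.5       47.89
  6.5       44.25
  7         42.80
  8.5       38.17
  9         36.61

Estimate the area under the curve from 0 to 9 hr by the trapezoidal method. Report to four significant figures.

Trapezoidal AUC_0→9:
  [0→1.5]: (0.00+34.63)/2 × 1.5 = 25.9725
  [1.5→3.5]: (34.63+47.89)/2 × 2 = 82.52
  [3.5→6.5]: (47.89+44.25)/2 × 3 = 138.21
  [6.5→7]: (44.25+42.80)/2 × 0.5 = 21.7625
  [7→8.5]: (42.80+38.17)/2 × 1.5 = 60.7275
  [8.5→9]: (38.17+36.61)/2 × 0.5 = 18.695
  Sum = 347.8875 mcg/mL·hr

AUC = 347.9 mcg/mL·hr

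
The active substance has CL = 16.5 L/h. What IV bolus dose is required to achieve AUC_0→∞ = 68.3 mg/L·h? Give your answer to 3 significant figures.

Dose_iv = CL × AUC_0→∞
     = 16.5 × 68.3 = 1126.95 mg

Dose = 1130 mg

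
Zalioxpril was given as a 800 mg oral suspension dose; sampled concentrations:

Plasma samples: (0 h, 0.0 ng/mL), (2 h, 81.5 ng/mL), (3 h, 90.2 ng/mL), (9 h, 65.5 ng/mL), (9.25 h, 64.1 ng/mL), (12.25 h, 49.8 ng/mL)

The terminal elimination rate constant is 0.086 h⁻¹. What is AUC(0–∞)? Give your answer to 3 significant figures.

AUC = 1400 ng/mL·h

Trapezoidal AUC_0→12.25:
  [0→2]: (0.0+81.5)/2 × 2 = 81.5
  [2→3]: (81.5+90.2)/2 × 1 = 85.85
  [3→9]: (90.2+65.5)/2 × 6 = 467.1
  [9→9.25]: (65.5+64.1)/2 × 0.25 = 16.2
  [9.25→12.25]: (64.1+49.8)/2 × 3 = 170.85
  Sum = 821.5 ng/mL·h
Extrapolated tail: C_last / k_e = 49.8 / 0.086 = 579.070
AUC_0→∞ = 821.5 + 579.070 = 1400.57 ng/mL·h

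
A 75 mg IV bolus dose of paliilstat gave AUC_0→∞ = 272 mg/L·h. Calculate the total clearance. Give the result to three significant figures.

CL = Dose_iv / AUC_0→∞
   = 75 / 272 = 0.275735 L/h

CL = 0.276 L/h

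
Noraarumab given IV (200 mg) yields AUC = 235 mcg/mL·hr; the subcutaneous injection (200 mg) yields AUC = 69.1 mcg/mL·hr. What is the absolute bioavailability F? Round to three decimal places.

F = 0.294

F = (AUC_ev / D_ev) / (AUC_iv / D_iv)
  = (69.1/200) / (235/200)
  = 0.3455 / 1.175 = 0.2940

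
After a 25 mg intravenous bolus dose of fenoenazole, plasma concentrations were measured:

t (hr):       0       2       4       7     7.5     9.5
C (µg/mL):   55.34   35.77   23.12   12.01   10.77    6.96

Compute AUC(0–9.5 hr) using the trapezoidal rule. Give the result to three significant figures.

AUC = 226 µg/mL·hr

Trapezoidal AUC_0→9.5:
  [0→2]: (55.34+35.77)/2 × 2 = 91.11
  [2→4]: (35.77+23.12)/2 × 2 = 58.89
  [4→7]: (23.12+12.01)/2 × 3 = 52.695
  [7→7.5]: (12.01+10.77)/2 × 0.5 = 5.695
  [7.5→9.5]: (10.77+6.96)/2 × 2 = 17.73
  Sum = 226.12 µg/mL·hr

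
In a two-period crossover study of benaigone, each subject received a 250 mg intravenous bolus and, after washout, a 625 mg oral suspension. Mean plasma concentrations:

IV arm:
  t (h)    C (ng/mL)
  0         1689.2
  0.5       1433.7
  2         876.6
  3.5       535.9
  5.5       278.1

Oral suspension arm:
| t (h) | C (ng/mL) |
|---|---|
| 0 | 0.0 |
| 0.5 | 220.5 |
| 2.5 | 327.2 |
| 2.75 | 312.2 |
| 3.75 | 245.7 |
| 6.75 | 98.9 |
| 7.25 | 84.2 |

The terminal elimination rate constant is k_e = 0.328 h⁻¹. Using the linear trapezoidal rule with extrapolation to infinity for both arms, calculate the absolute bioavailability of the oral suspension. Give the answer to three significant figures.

F = 0.136

Trapezoidal AUC_0→5.5 (IV):
  [0→0.5]: (1689.2+1433.7)/2 × 0.5 = 780.725
  [0.5→2]: (1433.7+876.6)/2 × 1.5 = 1732.725
  [2→3.5]: (876.6+535.9)/2 × 1.5 = 1059.375
  [3.5→5.5]: (535.9+278.1)/2 × 2 = 814.0
  Sum = 4386.825 ng/mL·h
IV tail: 278.1/0.328 = 847.866; AUC_iv,0→∞ = 4386.825 + 847.866 = 5234.691 ng/mL·h
Trapezoidal AUC_0→7.25 (oral suspension):
  [0→0.5]: (0.0+220.5)/2 × 0.5 = 55.125
  [0.5→2.5]: (220.5+327.2)/2 × 2 = 547.7
  [2.5→2.75]: (327.2+312.2)/2 × 0.25 = 79.925
  [2.75→3.75]: (312.2+245.7)/2 × 1 = 278.95
  [3.75→6.75]: (245.7+98.9)/2 × 3 = 516.9
  [6.75→7.25]: (98.9+84.2)/2 × 0.5 = 45.775
  Sum = 1524.375 ng/mL·h
oral suspension tail: 84.2/0.328 = 256.707; AUC_ev,0→∞ = 1524.375 + 256.707 = 1781.082 ng/mL·h
F = (AUC_ev/D_ev)/(AUC_iv/D_iv) = (1781.082/625)/(5234.691/250) = 2.8497312/20.938764 = 0.1361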